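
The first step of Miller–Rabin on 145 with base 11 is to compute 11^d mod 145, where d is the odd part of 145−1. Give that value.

145 − 1 = 144 = 2^4 · 9, so d = 9.
11^1 ≡ 11 (mod 145)
11^2 ≡ 11^2 = 121 ≡ 121 (mod 145)
11^4 ≡ 121^2 = 14641 ≡ 141 (mod 145)
11^8 ≡ 141^2 = 19881 ≡ 16 (mod 145)
9 = 8 + 1 in binary powers of 2.
So 11^9 ≡ 16 · 11 ≡ 31 (mod 145).
Squaring chain: 31 → 91 → 16 → 111; never reaches −1, so base 11 is a Miller–Rabin witness that 145 is composite.

31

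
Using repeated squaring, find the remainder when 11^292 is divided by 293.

11^1 ≡ 11 (mod 293)
11^2 ≡ 11^2 = 121 ≡ 121 (mod 293)
11^4 ≡ 121^2 = 14641 ≡ 284 (mod 293)
11^8 ≡ 284^2 = 80656 ≡ 81 (mod 293)
11^16 ≡ 81^2 = 6561 ≡ 115 (mod 293)
11^32 ≡ 115^2 = 13225 ≡ 40 (mod 293)
11^64 ≡ 40^2 = 1600 ≡ 135 (mod 293)
11^128 ≡ 135^2 = 18225 ≡ 59 (mod 293)
11^256 ≡ 59^2 = 3481 ≡ 258 (mod 293)
292 = 256 + 32 + 4 in binary powers of 2.
So 11^292 ≡ 258 · 40 · 284 ≡ 1 (mod 293).
Since the result is 1, base 11 gives no evidence that 293 is composite.

1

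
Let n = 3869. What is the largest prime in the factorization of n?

3869 = 53 · 73
73 is prime.
So 3869 = 53 · 73; the largest prime factor is 73.

73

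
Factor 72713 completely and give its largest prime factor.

72713 = 19 · 3827
3827 = 43 · 89
89 is prime.
So 72713 = 19 · 43 · 89; the largest prime factor is 89.

89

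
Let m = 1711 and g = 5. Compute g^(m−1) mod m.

779

5^1 ≡ 5 (mod 1711)
5^2 ≡ 5^2 = 25 ≡ 25 (mod 1711)
5^4 ≡ 25^2 = 625 ≡ 625 (mod 1711)
5^8 ≡ 625^2 = 390625 ≡ 517 (mod 1711)
5^16 ≡ 517^2 = 267289 ≡ 373 (mod 1711)
5^32 ≡ 373^2 = 139129 ≡ 538 (mod 1711)
5^64 ≡ 538^2 = 289444 ≡ 285 (mod 1711)
5^128 ≡ 285^2 = 81225 ≡ 808 (mod 1711)
5^256 ≡ 808^2 = 652864 ≡ 973 (mod 1711)
5^512 ≡ 973^2 = 946729 ≡ 546 (mod 1711)
5^1024 ≡ 546^2 = 298116 ≡ 402 (mod 1711)
1710 = 1024 + 512 + 128 + 32 + 8 + 4 + 2 in binary powers of 2.
So 5^1710 ≡ 402 · 546 · 808 · 538 · 517 · 625 · 25 ≡ 779 (mod 1711).
Since 779 ≠ 1, base 5 is a Fermat witness: 1711 is composite.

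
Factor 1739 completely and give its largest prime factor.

47

1739 = 37 · 47
47 is prime.
So 1739 = 37 · 47; the largest prime factor is 47.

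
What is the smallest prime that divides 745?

5

745 is odd.
Digit sum 16, not divisible by 3.
Ends in 5: divisible by 5.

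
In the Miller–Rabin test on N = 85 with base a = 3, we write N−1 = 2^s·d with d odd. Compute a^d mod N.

85 − 1 = 84 = 2^2 · 21, so d = 21.
3^1 ≡ 3 (mod 85)
3^2 ≡ 3^2 = 9 ≡ 9 (mod 85)
3^4 ≡ 9^2 = 81 ≡ 81 (mod 85)
3^8 ≡ 81^2 = 6561 ≡ 16 (mod 85)
3^16 ≡ 16^2 = 256 ≡ 1 (mod 85)
21 = 16 + 4 + 1 in binary powers of 2.
So 3^21 ≡ 1 · 81 · 3 ≡ 73 (mod 85).
Squaring chain: 73 → 59; never reaches −1, so base 3 is a Miller–Rabin witness that 85 is composite.

73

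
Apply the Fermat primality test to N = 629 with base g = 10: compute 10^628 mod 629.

10^1 ≡ 10 (mod 629)
10^2 ≡ 10^2 = 100 ≡ 100 (mod 629)
10^4 ≡ 100^2 = 10000 ≡ 565 (mod 629)
10^8 ≡ 565^2 = 319225 ≡ 322 (mod 629)
10^16 ≡ 322^2 = 103684 ≡ 528 (mod 629)
10^32 ≡ 528^2 = 278784 ≡ 137 (mod 629)
10^64 ≡ 137^2 = 18769 ≡ 528 (mod 629)
10^128 ≡ 528^2 = 278784 ≡ 137 (mod 629)
10^256 ≡ 137^2 = 18769 ≡ 528 (mod 629)
10^512 ≡ 528^2 = 278784 ≡ 137 (mod 629)
628 = 512 + 64 + 32 + 16 + 4 in binary powers of 2.
So 10^628 ≡ 137 · 528 · 137 · 528 · 565 ≡ 565 (mod 629).
Since 565 ≠ 1, base 10 is a Fermat witness: 629 is composite.

565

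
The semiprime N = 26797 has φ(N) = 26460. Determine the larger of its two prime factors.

211

φ(n) = (p−1)(q−1) = n − (p+q) + 1, so p + q = 26797 − 26460 + 1 = 338.
p and q are the roots of t² − 338t + 26797 = 0.
Discriminant: 338² − 4·26797 = 114244 − 107188 = 7056; √7056 = 84.
q = (338 − 84)/2 = 127, p = (338 + 84)/2 = 211.
Check: 127 · 211 = 26797.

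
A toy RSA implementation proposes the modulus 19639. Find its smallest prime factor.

41

19639 is odd.
Digit sum 28, not divisible by 3.
Ends in 9: not divisible by 5.
7: 19639 = 7·2805 + 4
11: 19639 = 11·1785 + 4
13: 19639 = 13·1510 + 9
17: 19639 = 17·1155 + 4
19: 19639 = 19·1033 + 12
23: 19639 = 23·853 + 20
29: 19639 = 29·677 + 6
31: 19639 = 31·633 + 16
37: 19639 = 37·530 + 29
41: 19639 = 41·479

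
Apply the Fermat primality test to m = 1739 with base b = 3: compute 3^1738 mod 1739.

1070

3^1 ≡ 3 (mod 1739)
3^2 ≡ 3^2 = 9 ≡ 9 (mod 1739)
3^4 ≡ 9^2 = 81 ≡ 81 (mod 1739)
3^8 ≡ 81^2 = 6561 ≡ 1344 (mod 1739)
3^16 ≡ 1344^2 = 1806336 ≡ 1254 (mod 1739)
3^32 ≡ 1254^2 = 1572516 ≡ 460 (mod 1739)
3^64 ≡ 460^2 = 211600 ≡ 1181 (mod 1739)
3^128 ≡ 1181^2 = 1394761 ≡ 83 (mod 1739)
3^256 ≡ 83^2 = 6889 ≡ 1672 (mod 1739)
3^512 ≡ 1672^2 = 2795584 ≡ 1011 (mod 1739)
3^1024 ≡ 1011^2 = 1022121 ≡ 1328 (mod 1739)
1738 = 1024 + 512 + 128 + 64 + 8 + 2 in binary powers of 2.
So 3^1738 ≡ 1328 · 1011 · 83 · 1181 · 1344 · 9 ≡ 1070 (mod 1739).
Since 1070 ≠ 1, base 3 is a Fermat witness: 1739 is composite.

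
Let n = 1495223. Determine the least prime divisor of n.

31

1495223 is odd.
Digit sum 26, not divisible by 3.
Ends in 3: not divisible by 5.
7: 1495223 = 7·213603 + 2
11: 1495223 = 11·135929 + 4
13: 1495223 = 13·115017 + 2
17: 1495223 = 17·87954 + 5
19: 1495223 = 19·78695 + 18
23: 1495223 = 23·65009 + 16
29: 1495223 = 29·51559 + 12
31: 1495223 = 31·48233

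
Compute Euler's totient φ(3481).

3422

Factor: 3481 = 59^2.
φ(3481) = 59^1·(59−1) = 3422.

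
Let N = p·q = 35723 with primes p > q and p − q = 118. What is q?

139

Since p = q + 118, we have 35723 = q(q + 118), so q² + 118q − 35723 = 0.
Discriminant: 118² + 4·35723 = 13924 + 142892 = 156816; √156816 = 396.
q = (−118 + 396)/2 = 139, and p = q + 118 = 257.
Check: 139 · 257 = 35723.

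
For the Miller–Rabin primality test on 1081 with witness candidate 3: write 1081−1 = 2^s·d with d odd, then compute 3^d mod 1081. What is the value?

947

1081 − 1 = 1080 = 2^3 · 135, so d = 135.
3^1 ≡ 3 (mod 1081)
3^2 ≡ 3^2 = 9 ≡ 9 (mod 1081)
3^4 ≡ 9^2 = 81 ≡ 81 (mod 1081)
3^8 ≡ 81^2 = 6561 ≡ 75 (mod 1081)
3^16 ≡ 75^2 = 5625 ≡ 220 (mod 1081)
3^32 ≡ 220^2 = 48400 ≡ 836 (mod 1081)
3^64 ≡ 836^2 = 698896 ≡ 570 (mod 1081)
3^128 ≡ 570^2 = 324900 ≡ 600 (mod 1081)
135 = 128 + 4 + 2 + 1 in binary powers of 2.
So 3^135 ≡ 600 · 81 · 9 · 3 ≡ 947 (mod 1081).
Squaring chain: 947 → 660 → 1038; never reaches −1, so base 3 is a Miller–Rabin witness that 1081 is composite.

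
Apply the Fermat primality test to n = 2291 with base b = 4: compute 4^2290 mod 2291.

1591

4^1 ≡ 4 (mod 2291)
4^2 ≡ 4^2 = 16 ≡ 16 (mod 2291)
4^4 ≡ 16^2 = 256 ≡ 256 (mod 2291)
4^8 ≡ 256^2 = 65536 ≡ 1388 (mod 2291)
4^16 ≡ 1388^2 = 1926544 ≡ 2104 (mod 2291)
4^32 ≡ 2104^2 = 4426816 ≡ 604 (mod 2291)
4^64 ≡ 604^2 = 364816 ≡ 547 (mod 2291)
4^128 ≡ 547^2 = 299209 ≡ 1379 (mod 2291)
4^256 ≡ 1379^2 = 1901641 ≡ 111 (mod 2291)
4^512 ≡ 111^2 = 12321 ≡ 866 (mod 2291)
4^1024 ≡ 866^2 = 749956 ≡ 799 (mod 2291)
4^2048 ≡ 799^2 = 638401 ≡ 1503 (mod 2291)
2290 = 2048 + 128 + 64 + 32 + 16 + 2 in binary powers of 2.
So 4^2290 ≡ 1503 · 1379 · 547 · 604 · 2104 · 16 ≡ 1591 (mod 2291).
Since 1591 ≠ 1, base 4 is a Fermat witness: 2291 is composite.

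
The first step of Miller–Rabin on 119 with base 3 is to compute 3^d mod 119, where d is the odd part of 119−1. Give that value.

119 − 1 = 118 = 2^1 · 59, so d = 59.
3^1 ≡ 3 (mod 119)
3^2 ≡ 3^2 = 9 ≡ 9 (mod 119)
3^4 ≡ 9^2 = 81 ≡ 81 (mod 119)
3^8 ≡ 81^2 = 6561 ≡ 16 (mod 119)
3^16 ≡ 16^2 = 256 ≡ 18 (mod 119)
3^32 ≡ 18^2 = 324 ≡ 86 (mod 119)
59 = 32 + 16 + 8 + 2 + 1 in binary powers of 2.
So 3^59 ≡ 86 · 18 · 16 · 9 · 3 ≡ 75 (mod 119).
Squaring chain: 75; never reaches −1, so base 3 is a Miller–Rabin witness that 119 is composite.

75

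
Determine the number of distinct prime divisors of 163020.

6

163020 = 2^2 · 40755
40755 = 3 · 13585
13585 = 5 · 2717
2717 = 11 · 247
247 = 13 · 19
163020 = 2^2 · 3 · 5 · 11 · 13 · 19, which has 6 distinct prime factors.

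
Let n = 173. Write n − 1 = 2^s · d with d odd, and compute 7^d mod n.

93

173 − 1 = 172 = 2^2 · 43, so d = 43.
7^1 ≡ 7 (mod 173)
7^2 ≡ 7^2 = 49 ≡ 49 (mod 173)
7^4 ≡ 49^2 = 2401 ≡ 152 (mod 173)
7^8 ≡ 152^2 = 23104 ≡ 95 (mod 173)
7^16 ≡ 95^2 = 9025 ≡ 29 (mod 173)
7^32 ≡ 29^2 = 841 ≡ 149 (mod 173)
43 = 32 + 8 + 2 + 1 in binary powers of 2.
So 7^43 ≡ 149 · 95 · 49 · 7 ≡ 93 (mod 173).
Squaring chain: 93 → 172; reaches −1, so base 7 does not prove 173 composite.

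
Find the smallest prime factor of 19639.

19639 is odd.
Digit sum 28, not divisible by 3.
Ends in 9: not divisible by 5.
7: 19639 = 7·2805 + 4
11: 19639 = 11·1785 + 4
13: 19639 = 13·1510 + 9
17: 19639 = 17·1155 + 4
19: 19639 = 19·1033 + 12
23: 19639 = 23·853 + 20
29: 19639 = 29·677 + 6
31: 19639 = 31·633 + 16
37: 19639 = 37·530 + 29
41: 19639 = 41·479

41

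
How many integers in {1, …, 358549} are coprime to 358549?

334656

Factor: 358549 = 19 · 113 · 167.
φ(358549) = (19−1) · (113−1) · (167−1) = 18 · 112 · 166 = 334656.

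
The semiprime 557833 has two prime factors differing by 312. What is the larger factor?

Since p = q + 312, we have 557833 = q(q + 312), so q² + 312q − 557833 = 0.
Discriminant: 312² + 4·557833 = 97344 + 2231332 = 2328676; √2328676 = 1526.
q = (−312 + 1526)/2 = 607, and p = q + 312 = 919.
Check: 607 · 919 = 557833.

919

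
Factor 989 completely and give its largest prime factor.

43

989 = 23 · 43
43 is prime.
So 989 = 23 · 43; the largest prime factor is 43.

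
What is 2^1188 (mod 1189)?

2^1 ≡ 2 (mod 1189)
2^2 ≡ 2^2 = 4 ≡ 4 (mod 1189)
2^4 ≡ 4^2 = 16 ≡ 16 (mod 1189)
2^8 ≡ 16^2 = 256 ≡ 256 (mod 1189)
2^16 ≡ 256^2 = 65536 ≡ 141 (mod 1189)
2^32 ≡ 141^2 = 19881 ≡ 857 (mod 1189)
2^64 ≡ 857^2 = 734449 ≡ 836 (mod 1189)
2^128 ≡ 836^2 = 698896 ≡ 953 (mod 1189)
2^256 ≡ 953^2 = 908209 ≡ 1002 (mod 1189)
2^512 ≡ 1002^2 = 1004004 ≡ 488 (mod 1189)
2^1024 ≡ 488^2 = 238144 ≡ 344 (mod 1189)
1188 = 1024 + 128 + 32 + 4 in binary powers of 2.
So 2^1188 ≡ 344 · 953 · 857 · 16 ≡ 297 (mod 1189).
Since 297 ≠ 1, base 2 is a Fermat witness: 1189 is composite.

297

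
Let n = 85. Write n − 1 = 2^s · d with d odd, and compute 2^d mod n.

32

85 − 1 = 84 = 2^2 · 21, so d = 21.
2^1 ≡ 2 (mod 85)
2^2 ≡ 2^2 = 4 ≡ 4 (mod 85)
2^4 ≡ 4^2 = 16 ≡ 16 (mod 85)
2^8 ≡ 16^2 = 256 ≡ 1 (mod 85)
2^16 ≡ 1^2 = 1 ≡ 1 (mod 85)
21 = 16 + 4 + 1 in binary powers of 2.
So 2^21 ≡ 1 · 16 · 2 ≡ 32 (mod 85).
Squaring chain: 32 → 4; never reaches −1, so base 2 is a Miller–Rabin witness that 85 is composite.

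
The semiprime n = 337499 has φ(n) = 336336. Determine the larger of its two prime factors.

φ(n) = (p−1)(q−1) = n − (p+q) + 1, so p + q = 337499 − 336336 + 1 = 1164.
p and q are the roots of t² − 1164t + 337499 = 0.
Discriminant: 1164² − 4·337499 = 1354896 − 1349996 = 4900; √4900 = 70.
q = (1164 − 70)/2 = 547, p = (1164 + 70)/2 = 617.
Check: 547 · 617 = 337499.

617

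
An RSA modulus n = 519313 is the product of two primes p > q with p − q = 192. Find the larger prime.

823

Since p = q + 192, we have 519313 = q(q + 192), so q² + 192q − 519313 = 0.
Discriminant: 192² + 4·519313 = 36864 + 2077252 = 2114116; √2114116 = 1454.
q = (−192 + 1454)/2 = 631, and p = q + 192 = 823.
Check: 631 · 823 = 519313.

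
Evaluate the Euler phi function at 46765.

36432

Factor: 46765 = 5 · 47 · 199.
φ(46765) = (5−1) · (47−1) · (199−1) = 4 · 46 · 198 = 36432.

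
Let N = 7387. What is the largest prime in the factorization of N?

89

7387 = 83 · 89
89 is prime.
So 7387 = 83 · 89; the largest prime factor is 89.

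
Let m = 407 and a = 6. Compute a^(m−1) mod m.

258

6^1 ≡ 6 (mod 407)
6^2 ≡ 6^2 = 36 ≡ 36 (mod 407)
6^4 ≡ 36^2 = 1296 ≡ 75 (mod 407)
6^8 ≡ 75^2 = 5625 ≡ 334 (mod 407)
6^16 ≡ 334^2 = 111556 ≡ 38 (mod 407)
6^32 ≡ 38^2 = 1444 ≡ 223 (mod 407)
6^64 ≡ 223^2 = 49729 ≡ 75 (mod 407)
6^128 ≡ 75^2 = 5625 ≡ 334 (mod 407)
6^256 ≡ 334^2 = 111556 ≡ 38 (mod 407)
406 = 256 + 128 + 16 + 4 + 2 in binary powers of 2.
So 6^406 ≡ 38 · 334 · 38 · 75 · 36 ≡ 258 (mod 407).
Since 258 ≠ 1, base 6 is a Fermat witness: 407 is composite.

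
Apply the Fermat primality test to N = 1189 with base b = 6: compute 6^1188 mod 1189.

605

6^1 ≡ 6 (mod 1189)
6^2 ≡ 6^2 = 36 ≡ 36 (mod 1189)
6^4 ≡ 36^2 = 1296 ≡ 107 (mod 1189)
6^8 ≡ 107^2 = 11449 ≡ 748 (mod 1189)
6^16 ≡ 748^2 = 559504 ≡ 674 (mod 1189)
6^32 ≡ 674^2 = 454276 ≡ 78 (mod 1189)
6^64 ≡ 78^2 = 6084 ≡ 139 (mod 1189)
6^128 ≡ 139^2 = 19321 ≡ 297 (mod 1189)
6^256 ≡ 297^2 = 88209 ≡ 223 (mod 1189)
6^512 ≡ 223^2 = 49729 ≡ 980 (mod 1189)
6^1024 ≡ 980^2 = 960400 ≡ 877 (mod 1189)
1188 = 1024 + 128 + 32 + 4 in binary powers of 2.
So 6^1188 ≡ 877 · 297 · 78 · 107 ≡ 605 (mod 1189).
Since 605 ≠ 1, base 6 is a Fermat witness: 1189 is composite.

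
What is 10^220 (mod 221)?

10^1 ≡ 10 (mod 221)
10^2 ≡ 10^2 = 100 ≡ 100 (mod 221)
10^4 ≡ 100^2 = 10000 ≡ 55 (mod 221)
10^8 ≡ 55^2 = 3025 ≡ 152 (mod 221)
10^16 ≡ 152^2 = 23104 ≡ 120 (mod 221)
10^32 ≡ 120^2 = 14400 ≡ 35 (mod 221)
10^64 ≡ 35^2 = 1225 ≡ 120 (mod 221)
10^128 ≡ 120^2 = 14400 ≡ 35 (mod 221)
220 = 128 + 64 + 16 + 8 + 4 in binary powers of 2.
So 10^220 ≡ 35 · 120 · 120 · 152 · 55 ≡ 81 (mod 221).
Since 81 ≠ 1, base 10 is a Fermat witness: 221 is composite.

81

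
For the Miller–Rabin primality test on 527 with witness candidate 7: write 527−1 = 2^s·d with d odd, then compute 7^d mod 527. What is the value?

165

527 − 1 = 526 = 2^1 · 263, so d = 263.
7^1 ≡ 7 (mod 527)
7^2 ≡ 7^2 = 49 ≡ 49 (mod 527)
7^4 ≡ 49^2 = 2401 ≡ 293 (mod 527)
7^8 ≡ 293^2 = 85849 ≡ 475 (mod 527)
7^16 ≡ 475^2 = 225625 ≡ 69 (mod 527)
7^32 ≡ 69^2 = 4761 ≡ 18 (mod 527)
7^64 ≡ 18^2 = 324 ≡ 324 (mod 527)
7^128 ≡ 324^2 = 104976 ≡ 103 (mod 527)
7^256 ≡ 103^2 = 10609 ≡ 69 (mod 527)
263 = 256 + 4 + 2 + 1 in binary powers of 2.
So 7^263 ≡ 69 · 293 · 49 · 7 ≡ 165 (mod 527).
Squaring chain: 165; never reaches −1, so base 7 is a Miller–Rabin witness that 527 is composite.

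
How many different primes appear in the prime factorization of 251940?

6

251940 = 2^2 · 62985
62985 = 3 · 20995
20995 = 5 · 4199
4199 = 13 · 323
323 = 17 · 19
251940 = 2^2 · 3 · 5 · 13 · 17 · 19, which has 6 distinct prime factors.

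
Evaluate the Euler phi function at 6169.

5940

Factor: 6169 = 31 · 199.
φ(6169) = (31−1) · (199−1) = 30 · 198 = 5940.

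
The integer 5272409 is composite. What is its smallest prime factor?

5272409 is odd.
Digit sum 29, not divisible by 3.
Ends in 9: not divisible by 5.
7: 5272409 = 7·753201 + 2
11: 5272409 = 11·479309 + 10
13: 5272409 = 13·405569 + 12
17: 5272409 = 17·310141 + 12
19: 5272409 = 19·277495 + 4
23: 5272409 = 23·229235 + 4
29: 5272409 = 29·181807 + 6
31: 5272409 = 31·170077 + 22
37: 5272409 = 37·142497 + 20
41: 5272409 = 41·128595 + 14
43: 5272409 = 43·122614 + 7
47: 5272409 = 47·112178 + 43
53: 5272409 = 53·99479 + 22
59: 5272409 = 59·89362 + 51
61: 5272409 = 61·86432 + 57
67: 5272409 = 67·78692 + 45
71: 5272409 = 71·74259 + 20
73: 5272409 = 73·72224 + 57
79: 5272409 = 79·66739 + 28
83: 5272409 = 83·63523

83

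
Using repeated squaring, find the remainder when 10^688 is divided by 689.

16

10^1 ≡ 10 (mod 689)
10^2 ≡ 10^2 = 100 ≡ 100 (mod 689)
10^4 ≡ 100^2 = 10000 ≡ 354 (mod 689)
10^8 ≡ 354^2 = 125316 ≡ 607 (mod 689)
10^16 ≡ 607^2 = 368449 ≡ 523 (mod 689)
10^32 ≡ 523^2 = 273529 ≡ 685 (mod 689)
10^64 ≡ 685^2 = 469225 ≡ 16 (mod 689)
10^128 ≡ 16^2 = 256 ≡ 256 (mod 689)
10^256 ≡ 256^2 = 65536 ≡ 81 (mod 689)
10^512 ≡ 81^2 = 6561 ≡ 360 (mod 689)
688 = 512 + 128 + 32 + 16 in binary powers of 2.
So 10^688 ≡ 360 · 256 · 685 · 523 ≡ 16 (mod 689).
Since 16 ≠ 1, base 10 is a Fermat witness: 689 is composite.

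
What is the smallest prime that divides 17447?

73

17447 is odd.
Digit sum 23, not divisible by 3.
Ends in 7: not divisible by 5.
7: 17447 = 7·2492 + 3
11: 17447 = 11·1586 + 1
13: 17447 = 13·1342 + 1
17: 17447 = 17·1026 + 5
19: 17447 = 19·918 + 5
23: 17447 = 23·758 + 13
29: 17447 = 29·601 + 18
31: 17447 = 31·562 + 25
37: 17447 = 37·471 + 20
41: 17447 = 41·425 + 22
43: 17447 = 43·405 + 32
47: 17447 = 47·371 + 10
53: 17447 = 53·329 + 10
59: 17447 = 59·295 + 42
61: 17447 = 61·286 + 1
67: 17447 = 67·260 + 27
71: 17447 = 71·245 + 52
73: 17447 = 73·239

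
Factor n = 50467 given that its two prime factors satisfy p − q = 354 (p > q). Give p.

463

Since p = q + 354, we have 50467 = q(q + 354), so q² + 354q − 50467 = 0.
Discriminant: 354² + 4·50467 = 125316 + 201868 = 327184; √327184 = 572.
q = (−354 + 572)/2 = 109, and p = q + 354 = 463.
Check: 109 · 463 = 50467.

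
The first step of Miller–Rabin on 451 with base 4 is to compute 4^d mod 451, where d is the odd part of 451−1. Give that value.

122

451 − 1 = 450 = 2^1 · 225, so d = 225.
4^1 ≡ 4 (mod 451)
4^2 ≡ 4^2 = 16 ≡ 16 (mod 451)
4^4 ≡ 16^2 = 256 ≡ 256 (mod 451)
4^8 ≡ 256^2 = 65536 ≡ 141 (mod 451)
4^16 ≡ 141^2 = 19881 ≡ 37 (mod 451)
4^32 ≡ 37^2 = 1369 ≡ 16 (mod 451)
4^64 ≡ 16^2 = 256 ≡ 256 (mod 451)
4^128 ≡ 256^2 = 65536 ≡ 141 (mod 451)
225 = 128 + 64 + 32 + 1 in binary powers of 2.
So 4^225 ≡ 141 · 256 · 16 · 4 ≡ 122 (mod 451).
Squaring chain: 122; never reaches −1, so base 4 is a Miller–Rabin witness that 451 is composite.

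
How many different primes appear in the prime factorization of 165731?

2

165731 = 53^2 · 59
165731 = 53^2 · 59, which has 2 distinct prime factors.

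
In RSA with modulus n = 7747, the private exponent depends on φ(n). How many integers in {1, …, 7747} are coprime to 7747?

Factor: 7747 = 61 · 127.
φ(7747) = (61−1) · (127−1) = 60 · 126 = 7560.

7560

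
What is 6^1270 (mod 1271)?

6^1 ≡ 6 (mod 1271)
6^2 ≡ 6^2 = 36 ≡ 36 (mod 1271)
6^4 ≡ 36^2 = 1296 ≡ 25 (mod 1271)
6^8 ≡ 25^2 = 625 ≡ 625 (mod 1271)
6^16 ≡ 625^2 = 390625 ≡ 428 (mod 1271)
6^32 ≡ 428^2 = 183184 ≡ 160 (mod 1271)
6^64 ≡ 160^2 = 25600 ≡ 180 (mod 1271)
6^128 ≡ 180^2 = 32400 ≡ 625 (mod 1271)
6^256 ≡ 625^2 = 390625 ≡ 428 (mod 1271)
6^512 ≡ 428^2 = 183184 ≡ 160 (mod 1271)
6^1024 ≡ 160^2 = 25600 ≡ 180 (mod 1271)
1270 = 1024 + 128 + 64 + 32 + 16 + 4 + 2 in binary powers of 2.
So 6^1270 ≡ 180 · 625 · 180 · 160 · 428 · 25 · 36 ≡ 583 (mod 1271).
Since 583 ≠ 1, base 6 is a Fermat witness: 1271 is composite.

583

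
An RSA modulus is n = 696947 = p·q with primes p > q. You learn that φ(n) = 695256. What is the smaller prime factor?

φ(n) = (p−1)(q−1) = n − (p+q) + 1, so p + q = 696947 − 695256 + 1 = 1692.
p and q are the roots of t² − 1692t + 696947 = 0.
Discriminant: 1692² − 4·696947 = 2862864 − 2787788 = 75076; √75076 = 274.
q = (1692 − 274)/2 = 709, p = (1692 + 274)/2 = 983.
Check: 709 · 983 = 696947.

709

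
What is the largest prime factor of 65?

13

65 = 5 · 13
13 is prime.
So 65 = 5 · 13; the largest prime factor is 13.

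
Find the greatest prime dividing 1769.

61

1769 = 29 · 61
61 is prime.
So 1769 = 29 · 61; the largest prime factor is 61.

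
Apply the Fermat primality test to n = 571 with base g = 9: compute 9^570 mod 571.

1

9^1 ≡ 9 (mod 571)
9^2 ≡ 9^2 = 81 ≡ 81 (mod 571)
9^4 ≡ 81^2 = 6561 ≡ 280 (mod 571)
9^8 ≡ 280^2 = 78400 ≡ 173 (mod 571)
9^16 ≡ 173^2 = 29929 ≡ 237 (mod 571)
9^32 ≡ 237^2 = 56169 ≡ 211 (mod 571)
9^64 ≡ 211^2 = 44521 ≡ 554 (mod 571)
9^128 ≡ 554^2 = 306916 ≡ 289 (mod 571)
9^256 ≡ 289^2 = 83521 ≡ 155 (mod 571)
9^512 ≡ 155^2 = 24025 ≡ 43 (mod 571)
570 = 512 + 32 + 16 + 8 + 2 in binary powers of 2.
So 9^570 ≡ 43 · 211 · 237 · 173 · 81 ≡ 1 (mod 571).
Since the result is 1, base 9 gives no evidence that 571 is composite.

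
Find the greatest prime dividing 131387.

131387 = 37 · 3551
3551 = 53 · 67
67 is prime.
So 131387 = 37 · 53 · 67; the largest prime factor is 67.

67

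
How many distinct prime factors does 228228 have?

6

228228 = 2^2 · 57057
57057 = 3 · 19019
19019 = 7 · 2717
2717 = 11 · 247
247 = 13 · 19
228228 = 2^2 · 3 · 7 · 11 · 13 · 19, which has 6 distinct prime factors.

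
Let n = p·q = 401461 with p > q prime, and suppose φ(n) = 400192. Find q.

593

φ(n) = (p−1)(q−1) = n − (p+q) + 1, so p + q = 401461 − 400192 + 1 = 1270.
p and q are the roots of t² − 1270t + 401461 = 0.
Discriminant: 1270² − 4·401461 = 1612900 − 1605844 = 7056; √7056 = 84.
q = (1270 − 84)/2 = 593, p = (1270 + 84)/2 = 677.
Check: 593 · 677 = 401461.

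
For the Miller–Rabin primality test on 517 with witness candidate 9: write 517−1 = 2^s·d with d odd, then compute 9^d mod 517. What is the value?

478

517 − 1 = 516 = 2^2 · 129, so d = 129.
9^1 ≡ 9 (mod 517)
9^2 ≡ 9^2 = 81 ≡ 81 (mod 517)
9^4 ≡ 81^2 = 6561 ≡ 357 (mod 517)
9^8 ≡ 357^2 = 127449 ≡ 267 (mod 517)
9^16 ≡ 267^2 = 71289 ≡ 460 (mod 517)
9^32 ≡ 460^2 = 211600 ≡ 147 (mod 517)
9^64 ≡ 147^2 = 21609 ≡ 412 (mod 517)
9^128 ≡ 412^2 = 169744 ≡ 168 (mod 517)
129 = 128 + 1 in binary powers of 2.
So 9^129 ≡ 168 · 9 ≡ 478 (mod 517).
Squaring chain: 478 → 487; never reaches −1, so base 9 is a Miller–Rabin witness that 517 is composite.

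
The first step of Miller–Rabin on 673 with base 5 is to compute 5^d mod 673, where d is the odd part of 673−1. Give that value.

673 − 1 = 672 = 2^5 · 21, so d = 21.
5^1 ≡ 5 (mod 673)
5^2 ≡ 5^2 = 25 ≡ 25 (mod 673)
5^4 ≡ 25^2 = 625 ≡ 625 (mod 673)
5^8 ≡ 625^2 = 390625 ≡ 285 (mod 673)
5^16 ≡ 285^2 = 81225 ≡ 465 (mod 673)
21 = 16 + 4 + 1 in binary powers of 2.
So 5^21 ≡ 465 · 625 · 5 ≡ 118 (mod 673).
Squaring chain: 118 → 464 → 609 → 58 → 672; reaches −1, so base 5 does not prove 673 composite.

118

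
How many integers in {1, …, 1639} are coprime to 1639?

Factor: 1639 = 11 · 149.
φ(1639) = (11−1) · (149−1) = 10 · 148 = 1480.

1480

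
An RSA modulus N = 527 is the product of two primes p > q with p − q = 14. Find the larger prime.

Since p = q + 14, we have 527 = q(q + 14), so q² + 14q − 527 = 0.
Discriminant: 14² + 4·527 = 196 + 2108 = 2304; √2304 = 48.
q = (−14 + 48)/2 = 17, and p = q + 14 = 31.
Check: 17 · 31 = 527.

31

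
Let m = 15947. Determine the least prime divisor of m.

37

15947 is odd.
Digit sum 26, not divisible by 3.
Ends in 7: not divisible by 5.
7: 15947 = 7·2278 + 1
11: 15947 = 11·1449 + 8
13: 15947 = 13·1226 + 9
17: 15947 = 17·938 + 1
19: 15947 = 19·839 + 6
23: 15947 = 23·693 + 8
29: 15947 = 29·549 + 26
31: 15947 = 31·514 + 13
37: 15947 = 37·431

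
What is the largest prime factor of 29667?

29667 = 3 · 9889
9889 = 11 · 899
899 = 29 · 31
31 is prime.
So 29667 = 3 · 11 · 29 · 31; the largest prime factor is 31.

31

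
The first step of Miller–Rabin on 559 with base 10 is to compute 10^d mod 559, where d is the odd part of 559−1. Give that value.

207

559 − 1 = 558 = 2^1 · 279, so d = 279.
10^1 ≡ 10 (mod 559)
10^2 ≡ 10^2 = 100 ≡ 100 (mod 559)
10^4 ≡ 100^2 = 10000 ≡ 497 (mod 559)
10^8 ≡ 497^2 = 247009 ≡ 490 (mod 559)
10^16 ≡ 490^2 = 240100 ≡ 289 (mod 559)
10^32 ≡ 289^2 = 83521 ≡ 230 (mod 559)
10^64 ≡ 230^2 = 52900 ≡ 354 (mod 559)
10^128 ≡ 354^2 = 125316 ≡ 100 (mod 559)
10^256 ≡ 100^2 = 10000 ≡ 497 (mod 559)
279 = 256 + 16 + 4 + 2 + 1 in binary powers of 2.
So 10^279 ≡ 497 · 289 · 497 · 100 · 10 ≡ 207 (mod 559).
Squaring chain: 207; never reaches −1, so base 10 is a Miller–Rabin witness that 559 is composite.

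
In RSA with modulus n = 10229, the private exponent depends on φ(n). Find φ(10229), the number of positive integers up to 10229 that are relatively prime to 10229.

Factor: 10229 = 53 · 193.
φ(10229) = (53−1) · (193−1) = 52 · 192 = 9984.

9984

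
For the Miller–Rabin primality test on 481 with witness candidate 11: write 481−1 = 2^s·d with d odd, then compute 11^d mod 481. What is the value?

481 − 1 = 480 = 2^5 · 15, so d = 15.
11^1 ≡ 11 (mod 481)
11^2 ≡ 11^2 = 121 ≡ 121 (mod 481)
11^4 ≡ 121^2 = 14641 ≡ 211 (mod 481)
11^8 ≡ 211^2 = 44521 ≡ 269 (mod 481)
15 = 8 + 4 + 2 + 1 in binary powers of 2.
So 11^15 ≡ 269 · 211 · 121 · 11 ≡ 369 (mod 481).
Squaring chain: 369 → 38 → 1 → 1 → 1; never reaches −1, so base 11 is a Miller–Rabin witness that 481 is composite.

369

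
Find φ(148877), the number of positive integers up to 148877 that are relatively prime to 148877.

146068

Factor: 148877 = 53^3.
φ(148877) = 53^2·(53−1) = 146068.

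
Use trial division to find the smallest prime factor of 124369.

124369 is odd.
Digit sum 25, not divisible by 3.
Ends in 9: not divisible by 5.
7: 124369 = 7·17767

7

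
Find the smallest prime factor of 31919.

31919 is odd.
Digit sum 23, not divisible by 3.
Ends in 9: not divisible by 5.
7: 31919 = 7·4559 + 6
11: 31919 = 11·2901 + 8
13: 31919 = 13·2455 + 4
17: 31919 = 17·1877 + 10
19: 31919 = 19·1679 + 18
23: 31919 = 23·1387 + 18
29: 31919 = 29·1100 + 19
31: 31919 = 31·1029 + 20
37: 31919 = 37·862 + 25
41: 31919 = 41·778 + 21
43: 31919 = 43·742 + 13
47: 31919 = 47·679 + 6
53: 31919 = 53·602 + 13
59: 31919 = 59·541

59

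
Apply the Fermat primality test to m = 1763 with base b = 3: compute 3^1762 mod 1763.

583

3^1 ≡ 3 (mod 1763)
3^2 ≡ 3^2 = 9 ≡ 9 (mod 1763)
3^4 ≡ 9^2 = 81 ≡ 81 (mod 1763)
3^8 ≡ 81^2 = 6561 ≡ 1272 (mod 1763)
3^16 ≡ 1272^2 = 1617984 ≡ 1313 (mod 1763)
3^32 ≡ 1313^2 = 1723969 ≡ 1518 (mod 1763)
3^64 ≡ 1518^2 = 2304324 ≡ 83 (mod 1763)
3^128 ≡ 83^2 = 6889 ≡ 1600 (mod 1763)
3^256 ≡ 1600^2 = 2560000 ≡ 124 (mod 1763)
3^512 ≡ 124^2 = 15376 ≡ 1272 (mod 1763)
3^1024 ≡ 1272^2 = 1617984 ≡ 1313 (mod 1763)
1762 = 1024 + 512 + 128 + 64 + 32 + 2 in binary powers of 2.
So 3^1762 ≡ 1313 · 1272 · 1600 · 83 · 1518 · 9 ≡ 583 (mod 1763).
Since 583 ≠ 1, base 3 is a Fermat witness: 1763 is composite.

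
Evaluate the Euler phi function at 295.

232

Factor: 295 = 5 · 59.
φ(295) = (5−1) · (59−1) = 4 · 58 = 232.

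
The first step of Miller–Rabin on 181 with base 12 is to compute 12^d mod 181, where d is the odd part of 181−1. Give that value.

180

181 − 1 = 180 = 2^2 · 45, so d = 45.
12^1 ≡ 12 (mod 181)
12^2 ≡ 12^2 = 144 ≡ 144 (mod 181)
12^4 ≡ 144^2 = 20736 ≡ 102 (mod 181)
12^8 ≡ 102^2 = 10404 ≡ 87 (mod 181)
12^16 ≡ 87^2 = 7569 ≡ 148 (mod 181)
12^32 ≡ 148^2 = 21904 ≡ 3 (mod 181)
45 = 32 + 8 + 4 + 1 in binary powers of 2.
So 12^45 ≡ 3 · 87 · 102 · 12 ≡ 180 (mod 181).
Since 12^d ≡ 180 (mod 181), base 12 does not prove 181 composite.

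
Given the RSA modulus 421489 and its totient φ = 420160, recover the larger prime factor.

φ(n) = (p−1)(q−1) = n − (p+q) + 1, so p + q = 421489 − 420160 + 1 = 1330.
p and q are the roots of t² − 1330t + 421489 = 0.
Discriminant: 1330² − 4·421489 = 1768900 − 1685956 = 82944; √82944 = 288.
q = (1330 − 288)/2 = 521, p = (1330 + 288)/2 = 809.
Check: 521 · 809 = 421489.

809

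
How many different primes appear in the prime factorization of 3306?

4

3306 = 2 · 1653
1653 = 3 · 551
551 = 19 · 29
3306 = 2 · 3 · 19 · 29, which has 4 distinct prime factors.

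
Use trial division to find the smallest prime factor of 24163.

73

24163 is odd.
Digit sum 16, not divisible by 3.
Ends in 3: not divisible by 5.
7: 24163 = 7·3451 + 6
11: 24163 = 11·2196 + 7
13: 24163 = 13·1858 + 9
17: 24163 = 17·1421 + 6
19: 24163 = 19·1271 + 14
23: 24163 = 23·1050 + 13
29: 24163 = 29·833 + 6
31: 24163 = 31·779 + 14
37: 24163 = 37·653 + 2
41: 24163 = 41·589 + 14
43: 24163 = 43·561 + 40
47: 24163 = 47·514 + 5
53: 24163 = 53·455 + 48
59: 24163 = 59·409 + 32
61: 24163 = 61·396 + 7
67: 24163 = 67·360 + 43
71: 24163 = 71·340 + 23
73: 24163 = 73·331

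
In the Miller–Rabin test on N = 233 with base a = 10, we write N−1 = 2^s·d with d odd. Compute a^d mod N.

233 − 1 = 232 = 2^3 · 29, so d = 29.
10^1 ≡ 10 (mod 233)
10^2 ≡ 10^2 = 100 ≡ 100 (mod 233)
10^4 ≡ 100^2 = 10000 ≡ 214 (mod 233)
10^8 ≡ 214^2 = 45796 ≡ 128 (mod 233)
10^16 ≡ 128^2 = 16384 ≡ 74 (mod 233)
29 = 16 + 8 + 4 + 1 in binary powers of 2.
So 10^29 ≡ 74 · 128 · 214 · 10 ≡ 12 (mod 233).
Squaring chain: 12 → 144 → 232; reaches −1, so base 10 does not prove 233 composite.

12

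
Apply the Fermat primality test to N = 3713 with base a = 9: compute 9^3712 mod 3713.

9^1 ≡ 9 (mod 3713)
9^2 ≡ 9^2 = 81 ≡ 81 (mod 3713)
9^4 ≡ 81^2 = 6561 ≡ 2848 (mod 3713)
9^8 ≡ 2848^2 = 8111104 ≡ 1912 (mod 3713)
9^16 ≡ 1912^2 = 3655744 ≡ 2152 (mod 3713)
9^32 ≡ 2152^2 = 4631104 ≡ 993 (mod 3713)
9^64 ≡ 993^2 = 986049 ≡ 2104 (mod 3713)
9^128 ≡ 2104^2 = 4426816 ≡ 920 (mod 3713)
9^256 ≡ 920^2 = 846400 ≡ 3549 (mod 3713)
9^512 ≡ 3549^2 = 12595401 ≡ 905 (mod 3713)
9^1024 ≡ 905^2 = 819025 ≡ 2165 (mod 3713)
9^2048 ≡ 2165^2 = 4687225 ≡ 1419 (mod 3713)
3712 = 2048 + 1024 + 512 + 128 in binary powers of 2.
So 9^3712 ≡ 1419 · 2165 · 905 · 920 ≡ 3390 (mod 3713).
Since 3390 ≠ 1, base 9 is a Fermat witness: 3713 is composite.

3390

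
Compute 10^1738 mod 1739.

1231

10^1 ≡ 10 (mod 1739)
10^2 ≡ 10^2 = 100 ≡ 100 (mod 1739)
10^4 ≡ 100^2 = 10000 ≡ 1305 (mod 1739)
10^8 ≡ 1305^2 = 1703025 ≡ 544 (mod 1739)
10^16 ≡ 544^2 = 295936 ≡ 306 (mod 1739)
10^32 ≡ 306^2 = 93636 ≡ 1469 (mod 1739)
10^64 ≡ 1469^2 = 2157961 ≡ 1601 (mod 1739)
10^128 ≡ 1601^2 = 2563201 ≡ 1654 (mod 1739)
10^256 ≡ 1654^2 = 2735716 ≡ 269 (mod 1739)
10^512 ≡ 269^2 = 72361 ≡ 1062 (mod 1739)
10^1024 ≡ 1062^2 = 1127844 ≡ 972 (mod 1739)
1738 = 1024 + 512 + 128 + 64 + 8 + 2 in binary powers of 2.
So 10^1738 ≡ 972 · 1062 · 1654 · 1601 · 544 · 100 ≡ 1231 (mod 1739).
Since 1231 ≠ 1, base 10 is a Fermat witness: 1739 is composite.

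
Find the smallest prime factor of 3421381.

3421381 is odd.
Digit sum 22, not divisible by 3.
Ends in 1: not divisible by 5.
7: 3421381 = 7·488768 + 5
11: 3421381 = 11·311034 + 7
13: 3421381 = 13·263183 + 2
17: 3421381 = 17·201257 + 12
19: 3421381 = 19·180072 + 13
23: 3421381 = 23·148755 + 16
29: 3421381 = 29·117978 + 19
31: 3421381 = 31·110367 + 4
37: 3421381 = 37·92469 + 28
41: 3421381 = 41·83448 + 13
43: 3421381 = 43·79567

43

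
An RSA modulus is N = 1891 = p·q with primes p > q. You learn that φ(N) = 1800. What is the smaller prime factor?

φ(n) = (p−1)(q−1) = n − (p+q) + 1, so p + q = 1891 − 1800 + 1 = 92.
p and q are the roots of t² − 92t + 1891 = 0.
Discriminant: 92² − 4·1891 = 8464 − 7564 = 900; √900 = 30.
q = (92 − 30)/2 = 31, p = (92 + 30)/2 = 61.
Check: 31 · 61 = 1891.

31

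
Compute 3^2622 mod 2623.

3^1 ≡ 3 (mod 2623)
3^2 ≡ 3^2 = 9 ≡ 9 (mod 2623)
3^4 ≡ 9^2 = 81 ≡ 81 (mod 2623)
3^8 ≡ 81^2 = 6561 ≡ 1315 (mod 2623)
3^16 ≡ 1315^2 = 1729225 ≡ 668 (mod 2623)
3^32 ≡ 668^2 = 446224 ≡ 314 (mod 2623)
3^64 ≡ 314^2 = 98596 ≡ 1545 (mod 2623)
3^128 ≡ 1545^2 = 2387025 ≡ 95 (mod 2623)
3^256 ≡ 95^2 = 9025 ≡ 1156 (mod 2623)
3^512 ≡ 1156^2 = 1336336 ≡ 1229 (mod 2623)
3^1024 ≡ 1229^2 = 1510441 ≡ 2216 (mod 2623)
3^2048 ≡ 2216^2 = 4910656 ≡ 400 (mod 2623)
2622 = 2048 + 512 + 32 + 16 + 8 + 4 + 2 in binary powers of 2.
So 3^2622 ≡ 400 · 1229 · 314 · 668 · 1315 · 81 · 9 ≡ 680 (mod 2623).
Since 680 ≠ 1, base 3 is a Fermat witness: 2623 is composite.

680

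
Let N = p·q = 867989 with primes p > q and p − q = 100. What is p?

983

Since p = q + 100, we have 867989 = q(q + 100), so q² + 100q − 867989 = 0.
Discriminant: 100² + 4·867989 = 10000 + 3471956 = 3481956; √3481956 = 1866.
q = (−100 + 1866)/2 = 883, and p = q + 100 = 983.
Check: 883 · 983 = 867989.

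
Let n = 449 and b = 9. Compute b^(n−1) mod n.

1

9^1 ≡ 9 (mod 449)
9^2 ≡ 9^2 = 81 ≡ 81 (mod 449)
9^4 ≡ 81^2 = 6561 ≡ 275 (mod 449)
9^8 ≡ 275^2 = 75625 ≡ 193 (mod 449)
9^16 ≡ 193^2 = 37249 ≡ 431 (mod 449)
9^32 ≡ 431^2 = 185761 ≡ 324 (mod 449)
9^64 ≡ 324^2 = 104976 ≡ 359 (mod 449)
9^128 ≡ 359^2 = 128881 ≡ 18 (mod 449)
9^256 ≡ 18^2 = 324 ≡ 324 (mod 449)
448 = 256 + 128 + 64 in binary powers of 2.
So 9^448 ≡ 324 · 18 · 359 ≡ 1 (mod 449).
Since the result is 1, base 9 gives no evidence that 449 is composite.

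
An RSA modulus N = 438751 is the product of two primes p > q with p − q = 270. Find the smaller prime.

Since p = q + 270, we have 438751 = q(q + 270), so q² + 270q − 438751 = 0.
Discriminant: 270² + 4·438751 = 72900 + 1755004 = 1827904; √1827904 = 1352.
q = (−270 + 1352)/2 = 541, and p = q + 270 = 811.
Check: 541 · 811 = 438751.

541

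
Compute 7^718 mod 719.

7^1 ≡ 7 (mod 719)
7^2 ≡ 7^2 = 49 ≡ 49 (mod 719)
7^4 ≡ 49^2 = 2401 ≡ 244 (mod 719)
7^8 ≡ 244^2 = 59536 ≡ 578 (mod 719)
7^16 ≡ 578^2 = 334084 ≡ 468 (mod 719)
7^32 ≡ 468^2 = 219024 ≡ 448 (mod 719)
7^64 ≡ 448^2 = 200704 ≡ 103 (mod 719)
7^128 ≡ 103^2 = 10609 ≡ 543 (mod 719)
7^256 ≡ 543^2 = 294849 ≡ 59 (mod 719)
7^512 ≡ 59^2 = 3481 ≡ 605 (mod 719)
718 = 512 + 128 + 64 + 8 + 4 + 2 in binary powers of 2.
So 7^718 ≡ 605 · 543 · 103 · 578 · 244 · 49 ≡ 1 (mod 719).
Since the result is 1, base 7 gives no evidence that 719 is composite.

1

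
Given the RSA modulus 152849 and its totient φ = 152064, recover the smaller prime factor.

φ(n) = (p−1)(q−1) = n − (p+q) + 1, so p + q = 152849 − 152064 + 1 = 786.
p and q are the roots of t² − 786t + 152849 = 0.
Discriminant: 786² − 4·152849 = 617796 − 611396 = 6400; √6400 = 80.
q = (786 − 80)/2 = 353, p = (786 + 80)/2 = 433.
Check: 353 · 433 = 152849.

353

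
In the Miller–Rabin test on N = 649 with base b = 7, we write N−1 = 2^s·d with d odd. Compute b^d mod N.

649 − 1 = 648 = 2^3 · 81, so d = 81.
7^1 ≡ 7 (mod 649)
7^2 ≡ 7^2 = 49 ≡ 49 (mod 649)
7^4 ≡ 49^2 = 2401 ≡ 454 (mod 649)
7^8 ≡ 454^2 = 206116 ≡ 383 (mod 649)
7^16 ≡ 383^2 = 146689 ≡ 15 (mod 649)
7^32 ≡ 15^2 = 225 ≡ 225 (mod 649)
7^64 ≡ 225^2 = 50625 ≡ 3 (mod 649)
81 = 64 + 16 + 1 in binary powers of 2.
So 7^81 ≡ 3 · 15 · 7 ≡ 315 (mod 649).
Squaring chain: 315 → 577 → 641; never reaches −1, so base 7 is a Miller–Rabin witness that 649 is composite.

315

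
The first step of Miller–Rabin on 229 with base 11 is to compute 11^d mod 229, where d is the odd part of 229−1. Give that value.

229 − 1 = 228 = 2^2 · 57, so d = 57.
11^1 ≡ 11 (mod 229)
11^2 ≡ 11^2 = 121 ≡ 121 (mod 229)
11^4 ≡ 121^2 = 14641 ≡ 214 (mod 229)
11^8 ≡ 214^2 = 45796 ≡ 225 (mod 229)
11^16 ≡ 225^2 = 50625 ≡ 16 (mod 229)
11^32 ≡ 16^2 = 256 ≡ 27 (mod 229)
57 = 32 + 16 + 8 + 1 in binary powers of 2.
So 11^57 ≡ 27 · 16 · 225 · 11 ≡ 228 (mod 229).
Since 11^d ≡ 228 (mod 229), base 11 does not prove 229 composite.

228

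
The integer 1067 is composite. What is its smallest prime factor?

1067 is odd.
Digit sum 14, not divisible by 3.
Ends in 7: not divisible by 5.
7: 1067 = 7·152 + 3
11: 1067 = 11·97

11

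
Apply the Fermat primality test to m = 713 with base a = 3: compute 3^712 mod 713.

696

3^1 ≡ 3 (mod 713)
3^2 ≡ 3^2 = 9 ≡ 9 (mod 713)
3^4 ≡ 9^2 = 81 ≡ 81 (mod 713)
3^8 ≡ 81^2 = 6561 ≡ 144 (mod 713)
3^16 ≡ 144^2 = 20736 ≡ 59 (mod 713)
3^32 ≡ 59^2 = 3481 ≡ 629 (mod 713)
3^64 ≡ 629^2 = 395641 ≡ 639 (mod 713)
3^128 ≡ 639^2 = 408321 ≡ 485 (mod 713)
3^256 ≡ 485^2 = 235225 ≡ 648 (mod 713)
3^512 ≡ 648^2 = 419904 ≡ 660 (mod 713)
712 = 512 + 128 + 64 + 8 in binary powers of 2.
So 3^712 ≡ 660 · 485 · 639 · 144 ≡ 696 (mod 713).
Since 696 ≠ 1, base 3 is a Fermat witness: 713 is composite.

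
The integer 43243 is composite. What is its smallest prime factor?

83

43243 is odd.
Digit sum 16, not divisible by 3.
Ends in 3: not divisible by 5.
7: 43243 = 7·6177 + 4
11: 43243 = 11·3931 + 2
13: 43243 = 13·3326 + 5
17: 43243 = 17·2543 + 12
19: 43243 = 19·2275 + 18
23: 43243 = 23·1880 + 3
29: 43243 = 29·1491 + 4
31: 43243 = 31·1394 + 29
37: 43243 = 37·1168 + 27
41: 43243 = 41·1054 + 29
43: 43243 = 43·1005 + 28
47: 43243 = 47·920 + 3
53: 43243 = 53·815 + 48
59: 43243 = 59·732 + 55
61: 43243 = 61·708 + 55
67: 43243 = 67·645 + 28
71: 43243 = 71·609 + 4
73: 43243 = 73·592 + 27
79: 43243 = 79·547 + 30
83: 43243 = 83·521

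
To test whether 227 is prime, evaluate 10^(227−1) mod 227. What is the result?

10^1 ≡ 10 (mod 227)
10^2 ≡ 10^2 = 100 ≡ 100 (mod 227)
10^4 ≡ 100^2 = 10000 ≡ 12 (mod 227)
10^8 ≡ 12^2 = 144 ≡ 144 (mod 227)
10^16 ≡ 144^2 = 20736 ≡ 79 (mod 227)
10^32 ≡ 79^2 = 6241 ≡ 112 (mod 227)
10^64 ≡ 112^2 = 12544 ≡ 59 (mod 227)
10^128 ≡ 59^2 = 3481 ≡ 76 (mod 227)
226 = 128 + 64 + 32 + 2 in binary powers of 2.
So 10^226 ≡ 76 · 59 · 112 · 100 ≡ 1 (mod 227).
Since the result is 1, base 10 gives no evidence that 227 is composite.

1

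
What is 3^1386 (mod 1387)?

875

3^1 ≡ 3 (mod 1387)
3^2 ≡ 3^2 = 9 ≡ 9 (mod 1387)
3^4 ≡ 9^2 = 81 ≡ 81 (mod 1387)
3^8 ≡ 81^2 = 6561 ≡ 1013 (mod 1387)
3^16 ≡ 1013^2 = 1026169 ≡ 1176 (mod 1387)
3^32 ≡ 1176^2 = 1382976 ≡ 137 (mod 1387)
3^64 ≡ 137^2 = 18769 ≡ 738 (mod 1387)
3^128 ≡ 738^2 = 544644 ≡ 940 (mod 1387)
3^256 ≡ 940^2 = 883600 ≡ 81 (mod 1387)
3^512 ≡ 81^2 = 6561 ≡ 1013 (mod 1387)
3^1024 ≡ 1013^2 = 1026169 ≡ 1176 (mod 1387)
1386 = 1024 + 256 + 64 + 32 + 8 + 2 in binary powers of 2.
So 3^1386 ≡ 1176 · 81 · 738 · 137 · 1013 · 9 ≡ 875 (mod 1387).
Since 875 ≠ 1, base 3 is a Fermat witness: 1387 is composite.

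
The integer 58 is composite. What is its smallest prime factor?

58 is even: 2 divides it.

2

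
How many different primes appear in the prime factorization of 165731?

165731 = 53^2 · 59
165731 = 53^2 · 59, which has 2 distinct prime factors.

2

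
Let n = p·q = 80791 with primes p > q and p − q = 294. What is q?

Since p = q + 294, we have 80791 = q(q + 294), so q² + 294q − 80791 = 0.
Discriminant: 294² + 4·80791 = 86436 + 323164 = 409600; √409600 = 640.
q = (−294 + 640)/2 = 173, and p = q + 294 = 467.
Check: 173 · 467 = 80791.

173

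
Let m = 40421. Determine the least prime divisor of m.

83

40421 is odd.
Digit sum 11, not divisible by 3.
Ends in 1: not divisible by 5.
7: 40421 = 7·5774 + 3
11: 40421 = 11·3674 + 7
13: 40421 = 13·3109 + 4
17: 40421 = 17·2377 + 12
19: 40421 = 19·2127 + 8
23: 40421 = 23·1757 + 10
29: 40421 = 29·1393 + 24
31: 40421 = 31·1303 + 28
37: 40421 = 37·1092 + 17
41: 40421 = 41·985 + 36
43: 40421 = 43·940 + 1
47: 40421 = 47·860 + 1
53: 40421 = 53·762 + 35
59: 40421 = 59·685 + 6
61: 40421 = 61·662 + 39
67: 40421 = 67·603 + 20
71: 40421 = 71·569 + 22
73: 40421 = 73·553 + 52
79: 40421 = 79·511 + 52
83: 40421 = 83·487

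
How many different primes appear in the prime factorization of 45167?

2

45167 = 31^2 · 47
45167 = 31^2 · 47, which has 2 distinct prime factors.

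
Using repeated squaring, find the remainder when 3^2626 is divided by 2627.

1920

3^1 ≡ 3 (mod 2627)
3^2 ≡ 3^2 = 9 ≡ 9 (mod 2627)
3^4 ≡ 9^2 = 81 ≡ 81 (mod 2627)
3^8 ≡ 81^2 = 6561 ≡ 1307 (mod 2627)
3^16 ≡ 1307^2 = 1708249 ≡ 699 (mod 2627)
3^32 ≡ 699^2 = 488601 ≡ 2606 (mod 2627)
3^64 ≡ 2606^2 = 6791236 ≡ 441 (mod 2627)
3^128 ≡ 441^2 = 194481 ≡ 83 (mod 2627)
3^256 ≡ 83^2 = 6889 ≡ 1635 (mod 2627)
3^512 ≡ 1635^2 = 2673225 ≡ 1566 (mod 2627)
3^1024 ≡ 1566^2 = 2452356 ≡ 1365 (mod 2627)
3^2048 ≡ 1365^2 = 1863225 ≡ 682 (mod 2627)
2626 = 2048 + 512 + 64 + 2 in binary powers of 2.
So 3^2626 ≡ 682 · 1566 · 441 · 9 ≡ 1920 (mod 2627).
Since 1920 ≠ 1, base 3 is a Fermat witness: 2627 is composite.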